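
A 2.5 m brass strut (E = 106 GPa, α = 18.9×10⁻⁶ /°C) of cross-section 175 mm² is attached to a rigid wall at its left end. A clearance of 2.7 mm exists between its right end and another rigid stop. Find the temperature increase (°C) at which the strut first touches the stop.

The gap closes when αΔT L = 2.7 mm, since the strut is still unstressed at that instant.
So ΔT = g/(αL) = 2.7/(18.9×10⁻⁶ × 2500) = 57.14 °C.

ΔT ≈ 57.1 °C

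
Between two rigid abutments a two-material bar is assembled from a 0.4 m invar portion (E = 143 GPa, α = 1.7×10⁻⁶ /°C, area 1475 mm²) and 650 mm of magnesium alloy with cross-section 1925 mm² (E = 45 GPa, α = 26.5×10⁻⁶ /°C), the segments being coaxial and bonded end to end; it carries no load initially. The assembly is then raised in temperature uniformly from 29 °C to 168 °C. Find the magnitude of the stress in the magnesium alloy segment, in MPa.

σ ≈ 138 MPa (compressive)

If the supports were absent, the total length change would be Σ αᵢΔT Lᵢ = 1.7×10⁻⁶×139×400 + 26.5×10⁻⁶×139×650 = 2.489 mm.
Since the ends are fixed, an axial force P builds up, equal in every segment, with P · Σ Lᵢ/(AᵢEᵢ) = δ_free.
The series flexibility is Σ Lᵢ/(AᵢEᵢ) = 400/(1475×143×10³) + 650/(1925×45×10³) = 9.4×10⁻⁶ mm/N.
P = 2.489 / 9.4×10⁻⁶ = 264800 N = 264.8 kN, compressive.
σ_{magnesium alloy} = P / A = 264800 / 1925 = 137.5 MPa.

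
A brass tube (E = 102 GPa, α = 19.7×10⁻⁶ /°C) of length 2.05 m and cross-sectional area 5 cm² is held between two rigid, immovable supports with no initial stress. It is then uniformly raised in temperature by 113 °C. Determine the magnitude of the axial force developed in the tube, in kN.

P ≈ 114 kN (compressive)

With zero net strain, σ = E·αΔT = 102 GPa × 19.7×10⁻⁶ × 113 = 227.1 MPa.
Axial force P = σA = 227.1 × 500 = 113500 N = 113.5 kN, compressive.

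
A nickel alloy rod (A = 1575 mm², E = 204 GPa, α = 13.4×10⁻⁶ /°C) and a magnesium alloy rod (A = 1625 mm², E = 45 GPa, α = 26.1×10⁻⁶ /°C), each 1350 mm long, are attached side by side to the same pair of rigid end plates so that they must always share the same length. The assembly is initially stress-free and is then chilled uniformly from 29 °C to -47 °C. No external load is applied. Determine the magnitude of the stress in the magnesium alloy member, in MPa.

The magnesium alloy has the larger α, so on cooling it would change length more than the nickel alloy if both were free. The rigid plates force a common final length, so the magnesium alloy is put into tension and the nickel alloy into compression, with equal and opposite forces P (no external load).
Compatibility of the two members (thermal + elastic change equal): (α₁ − α₂)ΔT = P·[1/(A₁E₁) + 1/(A₂E₂)].
|α₁ − α₂|·ΔT = 12.7×10⁻⁶ × 76 = 0.0009652.
1/(A₁E₁) + 1/(A₂E₂) = 1/(1575×204×10³) + 1/(1625×45×10³) = 1.679×10⁻⁸ N⁻¹.
P = 0.0009652 / 1.679×10⁻⁸ = 57490 N = 57.49 kN.
σ_{magnesium alloy} = P/A₂ = 57490/1625 = 35.38 MPa, tensile.

σ ≈ 35.4 MPa (tensile)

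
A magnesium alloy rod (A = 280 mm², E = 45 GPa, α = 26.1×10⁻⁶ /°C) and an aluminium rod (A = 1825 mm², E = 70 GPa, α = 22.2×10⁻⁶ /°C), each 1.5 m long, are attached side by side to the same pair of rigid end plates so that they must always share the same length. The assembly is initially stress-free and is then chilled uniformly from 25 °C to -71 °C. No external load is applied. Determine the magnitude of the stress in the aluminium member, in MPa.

σ ≈ 2.35 MPa (compressive)

The magnesium alloy has the larger α, so on cooling it would change length more than the aluminium if both were free. The rigid plates force a common final length, so the magnesium alloy is put into tension and the aluminium into compression, with equal and opposite forces P (no external load).
Equating the net (thermal + elastic) strains gives |α₁ − α₂|·ΔT = P·[1/(A₁E₁) + 1/(A₂E₂)].
|α₁ − α₂|·ΔT = 3.9×10⁻⁶ × 96 = 0.0003744.
1/(A₁E₁) + 1/(A₂E₂) = 1/(280×45×10³) + 1/(1825×70×10³) = 8.719×10⁻⁸ N⁻¹.
So P = 0.0003744 / 8.719×10⁻⁸ = 4.294 kN.
σ_{aluminium} = P/A₂ = 4294/1825 = 2.353 MPa, compressive.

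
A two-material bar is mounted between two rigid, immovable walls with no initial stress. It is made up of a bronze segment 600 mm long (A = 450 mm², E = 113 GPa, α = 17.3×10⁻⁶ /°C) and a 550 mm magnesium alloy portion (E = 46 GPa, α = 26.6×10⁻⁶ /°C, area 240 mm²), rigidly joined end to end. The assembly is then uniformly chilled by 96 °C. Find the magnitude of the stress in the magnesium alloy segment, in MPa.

σ ≈ 162 MPa (tensile)

With the walls removed the bar would change length by δ_free = Σ αᵢΔT Lᵢ = 17.3×10⁻⁶×96×600 + 26.6×10⁻⁶×96×550 = 2.401 mm.
The rigid supports impose zero overall length change; the single axial force P common to all segments must satisfy P Σ Lᵢ/(AᵢEᵢ) = δ_free.
Σ Lᵢ/(AᵢEᵢ) = 600/(450×113×10³) + 550/(240×46×10³) = 6.162×10⁻⁵ mm/N.
Hence P = δ_free / Σ(L/AE) = 2.401/6.162×10⁻⁵ = 38.97 kN (tensile).
σ_{magnesium alloy} = P / A = 38970 / 240 = 162.4 MPa.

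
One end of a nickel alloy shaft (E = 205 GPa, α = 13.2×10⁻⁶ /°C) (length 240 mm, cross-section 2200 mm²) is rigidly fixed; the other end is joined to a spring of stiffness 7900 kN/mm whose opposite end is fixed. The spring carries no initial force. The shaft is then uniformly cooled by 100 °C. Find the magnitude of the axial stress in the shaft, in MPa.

Free thermal contraction: δ_free = αΔT L = 13.2×10⁻⁶ × 100 × 240 = 0.3168 mm.
With a force P in the spring, the elastic change of the shaft is PL/(AE) and that of the spring is P/k; compatibility requires their sum to equal δ_free.
P [ L/(AE) + 1/k ] = δ_free → P [ 240/(2200×205×10³) + 1/(7900×10³) ] = 0.3168.
P = 0.3168 / 6.587×10⁻⁷ = 480900 N.
σ = P/A = 480900/2200 = 218.6 MPa.

σ ≈ 219 MPa (tensile)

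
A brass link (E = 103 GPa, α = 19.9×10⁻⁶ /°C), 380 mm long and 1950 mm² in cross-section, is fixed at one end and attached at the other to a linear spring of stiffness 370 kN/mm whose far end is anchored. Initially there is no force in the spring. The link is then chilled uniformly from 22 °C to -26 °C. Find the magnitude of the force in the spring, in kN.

If the spring were absent the link would shorten by αΔT L = 19.9×10⁻⁶ × 48 × 380 = 0.363 mm.
With a force P in the spring, the elastic change of the link is PL/(AE) and that of the spring is P/k; compatibility requires their sum to equal δ_free.
So P = δ_free / [L/(AE) + 1/k] = 0.363 / [ 380/(1950×103×10³) + 1/(370×10³) ].
P = 0.363 / 4.595×10⁻⁶ = 79000 N.

P ≈ 79 kN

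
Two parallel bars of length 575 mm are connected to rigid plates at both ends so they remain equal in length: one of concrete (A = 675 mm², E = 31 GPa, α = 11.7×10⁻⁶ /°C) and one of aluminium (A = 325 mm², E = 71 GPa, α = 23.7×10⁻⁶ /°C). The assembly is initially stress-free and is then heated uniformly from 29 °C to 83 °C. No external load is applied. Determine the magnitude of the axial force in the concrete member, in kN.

P ≈ 7.11 kN (tensile in the concrete)

Equilibrium of a rigid end plate with no external load gives equal and opposite internal forces ±P in the two members. Since α_{aluminium} > α_{concrete}, heating drives the aluminium into compression and the concrete into tension.
Setting the final lengths equal and cancelling L: (α₁ − α₂)ΔT = P/(A₁E₁) + P/(A₂E₂).
|α₁ − α₂|·ΔT = 12×10⁻⁶ × 54 = 0.000648.
1/(A₁E₁) + 1/(A₂E₂) = 1/(675×31×10³) + 1/(325×71×10³) = 9.113×10⁻⁸ N⁻¹.
So P = 0.000648 / 9.113×10⁻⁸ = 7.111 kN.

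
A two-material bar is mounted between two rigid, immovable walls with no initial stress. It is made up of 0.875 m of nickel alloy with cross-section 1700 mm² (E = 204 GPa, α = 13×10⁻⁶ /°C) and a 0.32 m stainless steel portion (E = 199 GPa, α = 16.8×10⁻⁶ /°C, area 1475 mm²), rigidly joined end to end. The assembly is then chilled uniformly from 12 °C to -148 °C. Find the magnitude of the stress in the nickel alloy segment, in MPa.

σ ≈ 436 MPa (tensile)

With the walls removed the bar would change length by δ_free = Σ αᵢΔT Lᵢ = 13×10⁻⁶×160×875 + 16.8×10⁻⁶×160×320 = 2.68 mm.
The rigid supports impose zero overall length change; the single axial force P common to all segments must satisfy P Σ Lᵢ/(AᵢEᵢ) = δ_free.
The series flexibility is Σ Lᵢ/(AᵢEᵢ) = 875/(1700×204×10³) + 320/(1475×199×10³) = 3.613×10⁻⁶ mm/N.
Hence P = δ_free / Σ(L/AE) = 2.68/3.613×10⁻⁶ = 741.8 kN (tensile).
σ_{nickel alloy} = P / A = 741800 / 1700 = 436.3 MPa.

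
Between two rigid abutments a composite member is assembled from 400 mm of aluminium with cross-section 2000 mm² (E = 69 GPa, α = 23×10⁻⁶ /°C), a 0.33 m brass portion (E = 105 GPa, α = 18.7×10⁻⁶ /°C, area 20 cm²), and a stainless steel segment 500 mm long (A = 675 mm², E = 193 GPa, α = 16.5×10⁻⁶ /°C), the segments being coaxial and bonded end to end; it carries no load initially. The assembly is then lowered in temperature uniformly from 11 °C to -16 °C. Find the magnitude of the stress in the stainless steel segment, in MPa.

σ ≈ 114 MPa (tensile)

Free thermal contraction of the whole bar: Σ αᵢΔT Lᵢ = 23×10⁻⁶×27×400 + 18.7×10⁻⁶×27×330 + 16.5×10⁻⁶×27×500 = 0.6378 mm.
Since the ends are fixed, an axial force P builds up, equal in every segment, with P · Σ Lᵢ/(AᵢEᵢ) = δ_free.
The series flexibility is Σ Lᵢ/(AᵢEᵢ) = 400/(2000×69×10³) + 330/(2000×105×10³) + 500/(675×193×10³) = 8.308×10⁻⁶ mm/N.
P = 0.6378 / 8.308×10⁻⁶ = 76770 N = 76.77 kN, tensile.
σ_{stainless steel} = P / A = 76770 / 675 = 113.7 MPa.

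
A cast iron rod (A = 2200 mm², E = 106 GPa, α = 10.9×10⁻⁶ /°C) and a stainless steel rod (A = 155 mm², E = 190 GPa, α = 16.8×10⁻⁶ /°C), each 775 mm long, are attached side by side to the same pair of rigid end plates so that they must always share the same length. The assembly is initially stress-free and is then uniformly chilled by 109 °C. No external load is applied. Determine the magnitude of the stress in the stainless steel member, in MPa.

The stainless steel has the larger α, so on cooling it would change length more than the cast iron if both were free. The rigid plates force a common final length, so the stainless steel is put into tension and the cast iron into compression, with equal and opposite forces P (no external load).
Setting the final lengths equal and cancelling L: (α₁ − α₂)ΔT = P/(A₁E₁) + P/(A₂E₂).
|α₁ − α₂|·ΔT = 5.9×10⁻⁶ × 109 = 0.0006431.
1/(A₁E₁) + 1/(A₂E₂) = 1/(2200×106×10³) + 1/(155×190×10³) = 3.824×10⁻⁸ N⁻¹.
So P = 0.0006431 / 3.824×10⁻⁸ = 16.82 kN.
σ_{stainless steel} = P/A₂ = 16820/155 = 108.5 MPa, tensile.

σ ≈ 108 MPa (tensile)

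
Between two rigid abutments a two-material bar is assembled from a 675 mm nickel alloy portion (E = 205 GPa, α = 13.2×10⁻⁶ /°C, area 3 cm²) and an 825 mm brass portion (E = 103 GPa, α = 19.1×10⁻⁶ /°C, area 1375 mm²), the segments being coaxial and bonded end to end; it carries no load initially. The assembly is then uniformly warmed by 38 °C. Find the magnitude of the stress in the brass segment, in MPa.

If the supports were absent, the total length change would be Σ αᵢΔT Lᵢ = 13.2×10⁻⁶×38×675 + 19.1×10⁻⁶×38×825 = 0.9374 mm.
The walls prevent any net length change, so an axial force P (same in every segment) develops. Compatibility: P · Σ Lᵢ/(AᵢEᵢ) = δ_free.
The series flexibility is Σ Lᵢ/(AᵢEᵢ) = 675/(300×205×10³) + 825/(1375×103×10³) = 1.68×10⁻⁵ mm/N.
P = 0.9374 / 1.68×10⁻⁵ = 55790 N = 55.79 kN, compressive.
σ_{brass} = P / A = 55790 / 1375 = 40.58 MPa.

σ ≈ 40.6 MPa (compressive)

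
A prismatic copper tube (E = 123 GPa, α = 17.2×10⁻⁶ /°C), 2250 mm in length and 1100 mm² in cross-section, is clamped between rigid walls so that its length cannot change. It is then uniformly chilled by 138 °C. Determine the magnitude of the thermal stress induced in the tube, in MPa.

Because both ends are immovable the net strain is zero, and the suppressed thermal strain is αΔT = 17.2×10⁻⁶ × 138 = 2373.6×10⁻⁶.
The stress required to suppress this strain is σ = Eε = 123×10³ × 2373.6×10⁻⁶ = 292 MPa, tensile since the tube is trying to contract.

σ ≈ 292 MPa (tensile)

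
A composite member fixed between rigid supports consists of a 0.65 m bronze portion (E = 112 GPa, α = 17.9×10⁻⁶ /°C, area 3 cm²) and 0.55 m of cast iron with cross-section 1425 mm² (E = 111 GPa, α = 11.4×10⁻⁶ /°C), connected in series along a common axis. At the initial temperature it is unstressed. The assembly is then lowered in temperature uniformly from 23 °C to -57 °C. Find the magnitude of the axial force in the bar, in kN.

With the walls removed the bar would change length by δ_free = Σ αᵢΔT Lᵢ = 17.9×10⁻⁶×80×650 + 11.4×10⁻⁶×80×550 = 1.432 mm.
The walls prevent any net length change, so an axial force P (same in every segment) develops. Compatibility: P · Σ Lᵢ/(AᵢEᵢ) = δ_free.
The series flexibility is Σ Lᵢ/(AᵢEᵢ) = 650/(300×112×10³) + 550/(1425×111×10³) = 2.282×10⁻⁵ mm/N.
Hence P = δ_free / Σ(L/AE) = 1.432/2.282×10⁻⁵ = 62.76 kN (tensile).

P ≈ 62.8 kN (tensile)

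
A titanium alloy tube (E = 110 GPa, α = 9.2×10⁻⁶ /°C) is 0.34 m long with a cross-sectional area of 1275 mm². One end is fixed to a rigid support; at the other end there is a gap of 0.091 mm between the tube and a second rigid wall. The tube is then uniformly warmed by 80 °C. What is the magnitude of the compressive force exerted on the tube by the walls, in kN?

P ≈ 65.7 kN

Free thermal elongation = αΔT L = 9.2×10⁻⁶ × 80 × 340 = 0.2502 mm.
This exceeds the 0.091 mm gap, so the wall pushes back. The portion of expansion that must be recovered elastically is δ_free − gap = 0.2502 − 0.091 = 0.1592 mm.
Compatibility: PL/(AE) = 0.1592 mm, so σ = P/A = E × (0.1592/340) = 51.52 MPa.
P = σA = 51.52 × 1275 = 65.69 kN.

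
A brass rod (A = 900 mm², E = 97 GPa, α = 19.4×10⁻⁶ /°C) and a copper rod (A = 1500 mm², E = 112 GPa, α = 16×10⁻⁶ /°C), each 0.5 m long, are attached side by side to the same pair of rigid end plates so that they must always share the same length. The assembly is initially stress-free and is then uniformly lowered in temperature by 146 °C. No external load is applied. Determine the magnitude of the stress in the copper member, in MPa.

Equilibrium of a rigid end plate with no external load gives equal and opposite internal forces ±P in the two members. Since α_{brass} > α_{copper}, cooling drives the brass into tension and the copper into compression.
Setting the final lengths equal and cancelling L: (α₁ − α₂)ΔT = P/(A₁E₁) + P/(A₂E₂).
|α₁ − α₂|·ΔT = 3.4×10⁻⁶ × 146 = 0.0004964.
1/(A₁E₁) + 1/(A₂E₂) = 1/(900×97×10³) + 1/(1500×112×10³) = 1.741×10⁻⁸ N⁻¹.
P = 0.0004964 / 1.741×10⁻⁸ = 28520 N = 28.52 kN.
σ_{copper} = P/A₂ = 28520/1500 = 19.01 MPa, compressive.

σ ≈ 19 MPa (compressive)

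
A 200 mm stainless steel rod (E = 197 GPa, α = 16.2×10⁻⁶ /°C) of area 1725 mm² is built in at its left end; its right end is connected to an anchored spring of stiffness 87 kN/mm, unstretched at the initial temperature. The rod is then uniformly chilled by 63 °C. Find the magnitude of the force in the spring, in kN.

If the spring were absent the rod would shorten by αΔT L = 16.2×10⁻⁶ × 63 × 200 = 0.2041 mm.
Let P be the tensile force in the spring. The rod extends elastically by PL/(AE) and the spring stretches by P/k; together these equal δ_free.
So P = δ_free / [L/(AE) + 1/k] = 0.2041 / [ 200/(1725×197×10³) + 1/(87×10³) ].
P = 0.2041 / 1.208×10⁻⁵ = 16890 N.

P ≈ 16.9 kN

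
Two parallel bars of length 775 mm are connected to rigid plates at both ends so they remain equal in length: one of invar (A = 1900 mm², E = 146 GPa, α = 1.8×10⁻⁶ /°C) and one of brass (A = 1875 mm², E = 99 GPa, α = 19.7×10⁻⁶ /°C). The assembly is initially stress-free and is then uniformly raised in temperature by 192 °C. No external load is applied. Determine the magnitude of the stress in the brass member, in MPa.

σ ≈ 204 MPa (compressive)

The brass has the larger α, so on heating it would change length more than the invar if both were free. The rigid plates force a common final length, so the brass is put into compression and the invar into tension, with equal and opposite forces P (no external load).
Setting the final lengths equal and cancelling L: (α₁ − α₂)ΔT = P/(A₁E₁) + P/(A₂E₂).
|α₁ − α₂|·ΔT = 17.9×10⁻⁶ × 192 = 0.003437.
1/(A₁E₁) + 1/(A₂E₂) = 1/(1900×146×10³) + 1/(1875×99×10³) = 8.992×10⁻⁹ N⁻¹.
So P = 0.003437 / 8.992×10⁻⁹ = 382.2 kN.
σ_{brass} = P/A₂ = 382200/1875 = 203.8 MPa, compressive.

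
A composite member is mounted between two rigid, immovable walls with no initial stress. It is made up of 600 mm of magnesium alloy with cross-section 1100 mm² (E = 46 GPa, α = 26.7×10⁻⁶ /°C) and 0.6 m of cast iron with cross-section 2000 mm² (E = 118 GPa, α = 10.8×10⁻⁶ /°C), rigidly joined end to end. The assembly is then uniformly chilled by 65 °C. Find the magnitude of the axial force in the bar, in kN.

With the walls removed the bar would change length by δ_free = Σ αᵢΔT Lᵢ = 26.7×10⁻⁶×65×600 + 10.8×10⁻⁶×65×600 = 1.462 mm.
The rigid supports impose zero overall length change; the single axial force P common to all segments must satisfy P Σ Lᵢ/(AᵢEᵢ) = δ_free.
Σ Lᵢ/(AᵢEᵢ) = 600/(1100×46×10³) + 600/(2000×118×10³) = 1.44×10⁻⁵ mm/N.
P = 1.462 / 1.44×10⁻⁵ = 101600 N = 101.6 kN, tensile.

P ≈ 102 kN (tensile)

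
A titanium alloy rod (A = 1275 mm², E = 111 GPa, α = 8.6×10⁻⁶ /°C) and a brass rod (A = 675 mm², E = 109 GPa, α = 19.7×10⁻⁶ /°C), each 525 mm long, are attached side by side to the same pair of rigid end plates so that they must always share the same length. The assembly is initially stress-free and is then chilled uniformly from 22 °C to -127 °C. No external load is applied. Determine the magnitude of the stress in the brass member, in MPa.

σ ≈ 119 MPa (tensile)

Equilibrium of a rigid end plate with no external load gives equal and opposite internal forces ±P in the two members. Since α_{brass} > α_{titanium alloy}, cooling drives the brass into tension and the titanium alloy into compression.
Compatibility of the two members (thermal + elastic change equal): (α₁ − α₂)ΔT = P·[1/(A₁E₁) + 1/(A₂E₂)].
|α₁ − α₂|·ΔT = 11.1×10⁻⁶ × 149 = 0.001654.
1/(A₁E₁) + 1/(A₂E₂) = 1/(1275×111×10³) + 1/(675×109×10³) = 2.066×10⁻⁸ N⁻¹.
So P = 0.001654 / 2.066×10⁻⁸ = 80.06 kN.
σ_{brass} = P/A₂ = 80060/675 = 118.6 MPa, tensile.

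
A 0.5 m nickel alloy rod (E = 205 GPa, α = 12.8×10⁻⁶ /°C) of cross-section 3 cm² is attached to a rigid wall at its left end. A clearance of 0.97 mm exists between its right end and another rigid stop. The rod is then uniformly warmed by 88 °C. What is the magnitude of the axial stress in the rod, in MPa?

σ ≈ 0 MPa

Unrestrained expansion: δ_free = αΔT L = 12.8×10⁻⁶ × 88 × 500 = 0.5632 mm.
This is smaller than the 0.97 mm clearance, so the rod expands freely without reaching the stop — the stress is zero.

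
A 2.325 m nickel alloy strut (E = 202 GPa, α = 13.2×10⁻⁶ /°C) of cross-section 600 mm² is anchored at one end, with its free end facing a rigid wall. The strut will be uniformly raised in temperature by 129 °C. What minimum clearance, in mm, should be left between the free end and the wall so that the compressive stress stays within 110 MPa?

Free expansion if unrestrained: δ_free = αΔT L = 13.2×10⁻⁶ × 129 × 2325 = 3.959 mm.
A stress of 110 MPa corresponds to the wall pushing the strut back by σL/E = 110×2325/(202×10³) = 1.266 mm.
The gap must absorb the remainder: g_min = 3.959 − 1.266 = 2.693 mm.

g ≈ 2.69 mm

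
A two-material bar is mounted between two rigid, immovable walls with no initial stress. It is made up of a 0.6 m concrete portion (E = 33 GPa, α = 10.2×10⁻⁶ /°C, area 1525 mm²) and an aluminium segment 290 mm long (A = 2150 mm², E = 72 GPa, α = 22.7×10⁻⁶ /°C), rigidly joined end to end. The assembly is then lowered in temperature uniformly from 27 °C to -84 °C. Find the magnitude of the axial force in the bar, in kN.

If the supports were absent, the total length change would be Σ αᵢΔT Lᵢ = 10.2×10⁻⁶×111×600 + 22.7×10⁻⁶×111×290 = 1.41 mm.
The walls prevent any net length change, so an axial force P (same in every segment) develops. Compatibility: P · Σ Lᵢ/(AᵢEᵢ) = δ_free.
The series flexibility is Σ Lᵢ/(AᵢEᵢ) = 600/(1525×33×10³) + 290/(2150×72×10³) = 1.38×10⁻⁵ mm/N.
Hence P = δ_free / Σ(L/AE) = 1.41/1.38×10⁻⁵ = 102.2 kN (tensile).

P ≈ 102 kN (tensile)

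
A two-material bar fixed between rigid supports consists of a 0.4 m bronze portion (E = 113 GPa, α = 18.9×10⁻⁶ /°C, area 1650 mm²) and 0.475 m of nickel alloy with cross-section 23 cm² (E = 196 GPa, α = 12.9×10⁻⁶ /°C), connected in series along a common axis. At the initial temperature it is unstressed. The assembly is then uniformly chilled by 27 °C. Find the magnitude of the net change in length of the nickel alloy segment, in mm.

|ΔL| ≈ 0.0437 mm

If the supports were absent, the total length change would be Σ αᵢΔT Lᵢ = 18.9×10⁻⁶×27×400 + 12.9×10⁻⁶×27×475 = 0.3696 mm.
The rigid supports impose zero overall length change; the single axial force P common to all segments must satisfy P Σ Lᵢ/(AᵢEᵢ) = δ_free.
Σ Lᵢ/(AᵢEᵢ) = 400/(1650×113×10³) + 475/(2300×196×10³) = 3.199×10⁻⁶ mm/N.
Hence P = δ_free / Σ(L/AE) = 0.3696/3.199×10⁻⁶ = 115.5 kN (tensile).
For the nickel alloy segment, free thermal change = 12.9×10⁻⁶×27×475 = 0.1654 mm and elastic change from P = 115500×475/(2300×196×10³) = 0.1217 mm; these oppose, so the net change is 0.0437 mm (segment shortens).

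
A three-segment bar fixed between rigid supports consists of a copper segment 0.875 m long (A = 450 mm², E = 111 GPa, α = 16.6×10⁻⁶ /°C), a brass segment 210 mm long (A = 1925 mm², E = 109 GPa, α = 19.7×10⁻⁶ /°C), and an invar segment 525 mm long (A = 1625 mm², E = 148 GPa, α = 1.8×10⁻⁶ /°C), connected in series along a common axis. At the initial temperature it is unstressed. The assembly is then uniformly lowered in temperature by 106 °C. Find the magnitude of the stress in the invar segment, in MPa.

If the supports were absent, the total length change would be Σ αᵢΔT Lᵢ = 16.6×10⁻⁶×106×875 + 19.7×10⁻⁶×106×210 + 1.8×10⁻⁶×106×525 = 2.078 mm.
The rigid supports impose zero overall length change; the single axial force P common to all segments must satisfy P Σ Lᵢ/(AᵢEᵢ) = δ_free.
The series flexibility is Σ Lᵢ/(AᵢEᵢ) = 875/(450×111×10³) + 210/(1925×109×10³) + 525/(1625×148×10³) = 2.07×10⁻⁵ mm/N.
So P = 2.078 / 2.07×10⁻⁵ = 100.4 kN, tensile.
σ_{invar} = P / A = 100400 / 1625 = 61.78 MPa.

σ ≈ 61.8 MPa (tensile)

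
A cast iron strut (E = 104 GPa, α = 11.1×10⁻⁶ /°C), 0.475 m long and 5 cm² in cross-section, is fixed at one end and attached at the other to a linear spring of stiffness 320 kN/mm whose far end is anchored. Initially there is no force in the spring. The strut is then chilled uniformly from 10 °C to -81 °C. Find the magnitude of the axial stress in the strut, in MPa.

σ ≈ 78.3 MPa (tensile)

Free thermal contraction: δ_free = αΔT L = 11.1×10⁻⁶ × 91 × 475 = 0.4798 mm.
With a force P in the spring, the elastic change of the strut is PL/(AE) and that of the spring is P/k; compatibility requires their sum to equal δ_free.
So P = δ_free / [L/(AE) + 1/k] = 0.4798 / [ 475/(500×104×10³) + 1/(320×10³) ].
P = 0.4798 / 1.226×10⁻⁵ = 39140 N.
σ = P/A = 39140/500 = 78.27 MPa.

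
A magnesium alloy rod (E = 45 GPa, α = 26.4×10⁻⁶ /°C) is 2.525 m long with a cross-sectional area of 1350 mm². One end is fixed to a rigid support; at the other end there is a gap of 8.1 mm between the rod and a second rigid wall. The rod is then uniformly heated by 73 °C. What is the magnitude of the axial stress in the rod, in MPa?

Unrestrained expansion: δ_free = αΔT L = 26.4×10⁻⁶ × 73 × 2525 = 4.866 mm.
This is smaller than the 8.1 mm clearance, so the rod expands freely without reaching the stop — the stress is zero.

σ ≈ 0 MPa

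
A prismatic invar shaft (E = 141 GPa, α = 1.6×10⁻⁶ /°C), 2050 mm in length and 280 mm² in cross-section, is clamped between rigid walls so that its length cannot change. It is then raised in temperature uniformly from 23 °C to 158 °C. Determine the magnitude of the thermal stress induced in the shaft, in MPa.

The supports are rigid, so the total axial strain is zero. The restrained thermal strain is ε = αΔT = 1.6×10⁻⁶ × 135 = 216×10⁻⁶.
The stress required to suppress this strain is σ = Eε = 141×10³ × 216×10⁻⁶ = 30.46 MPa, compressive since the shaft is trying to expand.

σ ≈ 30.5 MPa (compressive)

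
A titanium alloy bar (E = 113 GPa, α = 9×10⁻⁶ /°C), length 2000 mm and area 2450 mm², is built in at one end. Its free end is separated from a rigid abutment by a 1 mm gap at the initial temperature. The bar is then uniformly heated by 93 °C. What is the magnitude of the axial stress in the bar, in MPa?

If the wall were absent the bar would grow by αΔT L = 9×10⁻⁶ × 93 × 2000 = 1.674 mm.
This exceeds the 1 mm gap, so the wall pushes back. The portion of expansion that must be recovered elastically is δ_free − gap = 1.674 − 1 = 0.674 mm.
So σ = E(δ_free − g)/L = 113×10³ × 0.674/2000 = 38.08 MPa.

σ ≈ 38.1 MPa (compressive)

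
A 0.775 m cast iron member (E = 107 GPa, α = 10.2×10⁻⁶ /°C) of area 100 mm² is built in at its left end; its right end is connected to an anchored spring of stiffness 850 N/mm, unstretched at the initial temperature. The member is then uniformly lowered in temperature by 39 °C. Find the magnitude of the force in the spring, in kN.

If the spring were absent the member would shorten by αΔT L = 10.2×10⁻⁶ × 39 × 775 = 0.3083 mm.
With a force P in the spring, the elastic change of the member is PL/(AE) and that of the spring is P/k; compatibility requires their sum to equal δ_free.
P [ L/(AE) + 1/k ] = δ_free → P [ 775/(100×107×10³) + 1/(850) ] = 0.3083.
P = 0.3083 / 0.001249 = 246.9 N.

P ≈ 0.247 kN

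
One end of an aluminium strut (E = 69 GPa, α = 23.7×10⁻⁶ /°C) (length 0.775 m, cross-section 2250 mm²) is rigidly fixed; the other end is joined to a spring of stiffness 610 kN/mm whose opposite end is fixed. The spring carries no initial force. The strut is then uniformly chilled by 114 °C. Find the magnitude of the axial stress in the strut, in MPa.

σ ≈ 140 MPa (tensile)

The unrestrained thermal change is αΔT L = 23.7×10⁻⁶ × 114 × 775 = 2.094 mm.
Let P be the tensile force in the spring. The strut extends elastically by PL/(AE) and the spring stretches by P/k; together these equal δ_free.
P [ L/(AE) + 1/k ] = δ_free → P [ 775/(2250×69×10³) + 1/(610×10³) ] = 2.094.
P = 2.094 / 6.631×10⁻⁶ = 315800 N.
σ = P/A = 315800/2250 = 140.3 MPa.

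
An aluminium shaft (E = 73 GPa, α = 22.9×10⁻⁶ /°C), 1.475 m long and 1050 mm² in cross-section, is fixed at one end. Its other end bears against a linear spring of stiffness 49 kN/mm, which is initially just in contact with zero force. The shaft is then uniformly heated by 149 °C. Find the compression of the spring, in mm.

If the spring were absent the shaft would lengthen by αΔT L = 22.9×10⁻⁶ × 149 × 1475 = 5.033 mm.
With a force P in the spring, the elastic change of the shaft is PL/(AE) and that of the spring is P/k; compatibility requires their sum to equal δ_free.
P [ L/(AE) + 1/k ] = δ_free → P [ 1475/(1050×73×10³) + 1/(49×10³) ] = 5.033.
P = 5.033 / 3.965×10⁻⁵ = 126900 N.
Spring compression = P/k = 126900/(49×10³) = 2.59 mm.

δ ≈ 2.59 mm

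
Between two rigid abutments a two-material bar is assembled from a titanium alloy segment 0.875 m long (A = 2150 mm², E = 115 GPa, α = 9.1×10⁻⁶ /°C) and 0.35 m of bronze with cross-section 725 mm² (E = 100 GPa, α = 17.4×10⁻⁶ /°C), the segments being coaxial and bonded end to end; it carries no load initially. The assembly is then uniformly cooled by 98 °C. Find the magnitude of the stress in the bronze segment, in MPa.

Free thermal contraction of the whole bar: Σ αᵢΔT Lᵢ = 9.1×10⁻⁶×98×875 + 17.4×10⁻⁶×98×350 = 1.377 mm.
The rigid supports impose zero overall length change; the single axial force P common to all segments must satisfy P Σ Lᵢ/(AᵢEᵢ) = δ_free.
Σ Lᵢ/(AᵢEᵢ) = 875/(2150×115×10³) + 350/(725×100×10³) = 8.367×10⁻⁶ mm/N.
Hence P = δ_free / Σ(L/AE) = 1.377/8.367×10⁻⁶ = 164.6 kN (tensile).
σ_{bronze} = P / A = 164600 / 725 = 227 MPa.

σ ≈ 227 MPa (tensile)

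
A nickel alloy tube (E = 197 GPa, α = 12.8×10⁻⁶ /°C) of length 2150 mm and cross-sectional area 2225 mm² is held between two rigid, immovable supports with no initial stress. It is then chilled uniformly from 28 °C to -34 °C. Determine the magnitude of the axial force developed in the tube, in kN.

P ≈ 348 kN (tensile)

Full restraint means ε = 0, so the stress is σ = EαΔT = 197×10³ × 12.8×10⁻⁶ × 62 = 156.3 MPa.
P = AEαΔT = 2225 × 197×10³ × 12.8×10⁻⁶ × 62 = 347.9 kN (tensile).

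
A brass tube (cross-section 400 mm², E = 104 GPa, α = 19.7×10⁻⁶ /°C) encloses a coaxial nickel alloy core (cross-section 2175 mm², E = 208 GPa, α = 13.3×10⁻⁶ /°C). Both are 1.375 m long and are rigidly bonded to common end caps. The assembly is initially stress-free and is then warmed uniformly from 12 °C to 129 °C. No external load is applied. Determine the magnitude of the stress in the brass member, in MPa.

σ ≈ 71.3 MPa (compressive)

The brass has the larger α, so on heating it would change length more than the nickel alloy if both were free. The rigid plates force a common final length, so the brass is put into compression and the nickel alloy into tension, with equal and opposite forces P (no external load).
Setting the final lengths equal and cancelling L: (α₁ − α₂)ΔT = P/(A₁E₁) + P/(A₂E₂).
|α₁ − α₂|·ΔT = 6.4×10⁻⁶ × 117 = 0.0007488.
1/(A₁E₁) + 1/(A₂E₂) = 1/(400×104×10³) + 1/(2175×208×10³) = 2.625×10⁻⁸ N⁻¹.
So P = 0.0007488 / 2.625×10⁻⁸ = 28.53 kN.
σ_{brass} = P/A₁ = 28530/400 = 71.32 MPa, compressive.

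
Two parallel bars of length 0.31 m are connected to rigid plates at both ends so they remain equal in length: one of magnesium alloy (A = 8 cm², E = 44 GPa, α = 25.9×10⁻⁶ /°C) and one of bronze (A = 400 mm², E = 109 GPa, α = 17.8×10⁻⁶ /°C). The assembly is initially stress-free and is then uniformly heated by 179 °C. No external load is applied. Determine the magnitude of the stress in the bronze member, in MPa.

Equilibrium of a rigid end plate with no external load gives equal and opposite internal forces ±P in the two members. Since α_{magnesium alloy} > α_{bronze}, heating drives the magnesium alloy into compression and the bronze into tension.
Equating the net (thermal + elastic) strains gives |α₁ − α₂|·ΔT = P·[1/(A₁E₁) + 1/(A₂E₂)].
|α₁ − α₂|·ΔT = 8.1×10⁻⁶ × 179 = 0.00145.
1/(A₁E₁) + 1/(A₂E₂) = 1/(800×44×10³) + 1/(400×109×10³) = 5.134×10⁻⁸ N⁻¹.
P = 0.00145 / 5.134×10⁻⁸ = 28240 N = 28.24 kN.
σ_{bronze} = P/A₂ = 28240/400 = 70.6 MPa, tensile.

σ ≈ 70.6 MPa (tensile)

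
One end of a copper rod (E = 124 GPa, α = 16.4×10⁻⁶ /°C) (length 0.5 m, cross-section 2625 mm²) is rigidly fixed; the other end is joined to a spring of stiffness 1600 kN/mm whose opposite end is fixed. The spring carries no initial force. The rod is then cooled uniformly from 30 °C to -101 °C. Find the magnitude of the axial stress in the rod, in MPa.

The unrestrained thermal change is αΔT L = 16.4×10⁻⁶ × 131 × 500 = 1.074 mm.
With a force P in the spring, the elastic change of the rod is PL/(AE) and that of the spring is P/k; compatibility requires their sum to equal δ_free.
So P = δ_free / [L/(AE) + 1/k] = 1.074 / [ 500/(2625×124×10³) + 1/(1600×10³) ].
P = 1.074 / 2.161×10⁻⁶ = 497100 N.
σ = P/A = 497100/2625 = 189.4 MPa.

σ ≈ 189 MPa (tensile)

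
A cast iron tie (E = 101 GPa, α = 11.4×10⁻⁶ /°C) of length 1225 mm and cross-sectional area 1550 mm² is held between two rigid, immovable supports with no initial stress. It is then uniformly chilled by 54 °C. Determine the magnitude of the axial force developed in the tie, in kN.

Full restraint means ε = 0, so the stress is σ = EαΔT = 101×10³ × 11.4×10⁻⁶ × 54 = 62.18 MPa.
Axial force P = σA = 62.18 × 1550 = 96370 N = 96.37 kN, tensile.

P ≈ 96.4 kN (tensile)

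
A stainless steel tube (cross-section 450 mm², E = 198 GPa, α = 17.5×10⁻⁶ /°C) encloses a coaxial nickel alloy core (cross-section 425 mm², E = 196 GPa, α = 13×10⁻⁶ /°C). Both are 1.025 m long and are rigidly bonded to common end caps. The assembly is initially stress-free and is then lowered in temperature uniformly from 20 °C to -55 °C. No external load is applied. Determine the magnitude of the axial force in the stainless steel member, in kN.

P ≈ 14.5 kN (tensile in the stainless steel)

Both members must finish at the same length. With the larger α, the stainless steel tends to over-contract; the plates restrain it, putting the stainless steel in tension and the nickel alloy in compression. With no external load the two internal forces are equal and opposite, magnitude P.
Equating the net (thermal + elastic) strains gives |α₁ − α₂|·ΔT = P·[1/(A₁E₁) + 1/(A₂E₂)].
|α₁ − α₂|·ΔT = 4.5×10⁻⁶ × 75 = 0.0003375.
1/(A₁E₁) + 1/(A₂E₂) = 1/(450×198×10³) + 1/(425×196×10³) = 2.323×10⁻⁸ N⁻¹.
P = 0.0003375 / 2.323×10⁻⁸ = 14530 N = 14.53 kN.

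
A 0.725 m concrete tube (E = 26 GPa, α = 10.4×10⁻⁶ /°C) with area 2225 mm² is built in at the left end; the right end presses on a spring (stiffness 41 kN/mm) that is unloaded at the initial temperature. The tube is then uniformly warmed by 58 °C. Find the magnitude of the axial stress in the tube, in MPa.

σ ≈ 5.32 MPa (compressive)

Free thermal expansion: δ_free = αΔT L = 10.4×10⁻⁶ × 58 × 725 = 0.4373 mm.
With a force P in the spring, the elastic change of the tube is PL/(AE) and that of the spring is P/k; compatibility requires their sum to equal δ_free.
So P = δ_free / [L/(AE) + 1/k] = 0.4373 / [ 725/(2225×26×10³) + 1/(41×10³) ].
P = 0.4373 / 3.692×10⁻⁵ = 11840 N.
σ = P/A = 11840/2225 = 5.323 MPa.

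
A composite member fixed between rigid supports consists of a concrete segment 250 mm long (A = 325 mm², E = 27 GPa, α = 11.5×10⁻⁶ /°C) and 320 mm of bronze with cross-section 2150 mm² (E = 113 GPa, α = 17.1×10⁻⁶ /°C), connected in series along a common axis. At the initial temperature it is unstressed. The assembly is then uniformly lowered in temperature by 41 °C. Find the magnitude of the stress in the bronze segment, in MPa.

σ ≈ 5.34 MPa (tensile)

With the walls removed the bar would change length by δ_free = Σ αᵢΔT Lᵢ = 11.5×10⁻⁶×41×250 + 17.1×10⁻⁶×41×320 = 0.3422 mm.
The walls prevent any net length change, so an axial force P (same in every segment) develops. Compatibility: P · Σ Lᵢ/(AᵢEᵢ) = δ_free.
Σ Lᵢ/(AᵢEᵢ) = 250/(325×27×10³) + 320/(2150×113×10³) = 2.981×10⁻⁵ mm/N.
Hence P = δ_free / Σ(L/AE) = 0.3422/2.981×10⁻⁵ = 11.48 kN (tensile).
σ_{bronze} = P / A = 11480 / 2150 = 5.34 MPa.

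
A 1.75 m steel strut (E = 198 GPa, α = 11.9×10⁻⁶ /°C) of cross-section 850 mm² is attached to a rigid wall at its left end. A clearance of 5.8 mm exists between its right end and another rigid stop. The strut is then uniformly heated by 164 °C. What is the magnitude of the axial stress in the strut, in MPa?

σ ≈ 0 MPa

If the wall were absent the strut would grow by αΔT L = 11.9×10⁻⁶ × 164 × 1750 = 3.415 mm.
Since δ_free = 3.42 mm is less than the 5.8 mm gap, the strut never touches the wall. No axial force develops.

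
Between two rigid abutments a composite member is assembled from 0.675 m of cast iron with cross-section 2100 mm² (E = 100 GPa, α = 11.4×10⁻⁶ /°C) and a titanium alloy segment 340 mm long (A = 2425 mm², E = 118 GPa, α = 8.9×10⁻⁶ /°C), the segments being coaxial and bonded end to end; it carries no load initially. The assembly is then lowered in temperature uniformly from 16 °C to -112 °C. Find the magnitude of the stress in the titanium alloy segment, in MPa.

If the supports were absent, the total length change would be Σ αᵢΔT Lᵢ = 11.4×10⁻⁶×128×675 + 8.9×10⁻⁶×128×340 = 1.372 mm.
The rigid supports impose zero overall length change; the single axial force P common to all segments must satisfy P Σ Lᵢ/(AᵢEᵢ) = δ_free.
The series flexibility is Σ Lᵢ/(AᵢEᵢ) = 675/(2100×100×10³) + 340/(2425×118×10³) = 4.402×10⁻⁶ mm/N.
Hence P = δ_free / Σ(L/AE) = 1.372/4.402×10⁻⁶ = 311.7 kN (tensile).
σ_{titanium alloy} = P / A = 311700 / 2425 = 128.5 MPa.

σ ≈ 129 MPa (tensile)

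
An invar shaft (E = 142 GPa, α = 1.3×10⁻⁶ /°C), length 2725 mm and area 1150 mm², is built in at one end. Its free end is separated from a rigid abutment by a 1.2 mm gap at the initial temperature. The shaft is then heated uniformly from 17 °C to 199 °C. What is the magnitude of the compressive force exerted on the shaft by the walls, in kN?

P ≈ 0 kN

Unrestrained expansion: δ_free = αΔT L = 1.3×10⁻⁶ × 182 × 2725 = 0.6447 mm.
Since δ_free = 0.645 mm is less than the 1.2 mm gap, the shaft never touches the wall. No axial force develops.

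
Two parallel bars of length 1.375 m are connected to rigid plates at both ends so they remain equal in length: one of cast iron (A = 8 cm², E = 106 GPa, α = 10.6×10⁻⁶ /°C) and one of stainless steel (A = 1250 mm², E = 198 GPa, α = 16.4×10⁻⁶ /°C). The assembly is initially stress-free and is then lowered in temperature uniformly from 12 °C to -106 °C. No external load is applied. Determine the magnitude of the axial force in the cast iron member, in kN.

P ≈ 43.2 kN (compressive in the cast iron)

Both members must finish at the same length. With the larger α, the stainless steel tends to over-contract; the plates restrain it, putting the stainless steel in tension and the cast iron in compression. With no external load the two internal forces are equal and opposite, magnitude P.
Compatibility of the two members (thermal + elastic change equal): (α₁ − α₂)ΔT = P·[1/(A₁E₁) + 1/(A₂E₂)].
|α₁ − α₂|·ΔT = 5.8×10⁻⁶ × 118 = 0.0006844.
1/(A₁E₁) + 1/(A₂E₂) = 1/(800×106×10³) + 1/(1250×198×10³) = 1.583×10⁻⁸ N⁻¹.
So P = 0.0006844 / 1.583×10⁻⁸ = 43.23 kN.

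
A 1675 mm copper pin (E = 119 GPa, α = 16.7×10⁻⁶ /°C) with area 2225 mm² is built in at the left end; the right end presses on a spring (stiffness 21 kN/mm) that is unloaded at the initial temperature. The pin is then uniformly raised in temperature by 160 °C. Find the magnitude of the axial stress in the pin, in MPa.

σ ≈ 37.3 MPa (compressive)

Free thermal expansion: δ_free = αΔT L = 16.7×10⁻⁶ × 160 × 1675 = 4.476 mm.
With a force P in the spring, the elastic change of the pin is PL/(AE) and that of the spring is P/k; compatibility requires their sum to equal δ_free.
So P = δ_free / [L/(AE) + 1/k] = 4.476 / [ 1675/(2225×119×10³) + 1/(21×10³) ].
P = 4.476 / 5.395×10⁻⁵ = 82970 N.
σ = P/A = 82970/2225 = 37.29 MPa.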